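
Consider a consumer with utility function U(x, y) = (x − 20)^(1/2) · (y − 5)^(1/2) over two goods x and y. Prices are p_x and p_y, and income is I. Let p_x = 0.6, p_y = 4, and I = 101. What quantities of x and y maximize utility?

x* = 77.5, y* = 13.625

This is Cobb-Douglas in (x−20, y−5): tangency gives 0.5·p_y·(y−5) = 0.5·p_x·(x−20).
After buying the subsistence bundle (20, 5), a share 0.5 of the remaining income goes to x: x* = 20 + 0.5·(I − 20p_x − 5p_y)/p_x.
Discretionary income = 101 − 20·0.6 − 5·4 = 69; x* = 20 + 0.5·69/0.6 = 77.5; y* = 5 + 0.5·69/4 = 13.625.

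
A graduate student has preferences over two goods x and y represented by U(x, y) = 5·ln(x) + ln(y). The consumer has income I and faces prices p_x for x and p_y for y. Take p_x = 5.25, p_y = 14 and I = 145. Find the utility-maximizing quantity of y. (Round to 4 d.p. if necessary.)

At p_x=5.25, p_y=14, I=145: y* = 1/6·145/14 = 1.7262.

y* = 1.7262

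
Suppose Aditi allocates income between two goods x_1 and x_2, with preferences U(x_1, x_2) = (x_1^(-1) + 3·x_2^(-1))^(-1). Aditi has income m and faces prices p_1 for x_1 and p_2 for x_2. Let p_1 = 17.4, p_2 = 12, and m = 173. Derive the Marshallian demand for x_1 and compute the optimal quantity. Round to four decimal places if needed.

From the CES first-order condition, (1/3)·(x_2/x_1)^(2) = p_1/p_2.
Hence x_2/x_1 = (3·p_1/p_2)^(1/(2)), i.e. raised to the 0.5 power.
With the ratio pinned down, the budget gives x_1* = m/(p_1 + p_2·(x_2/x_1)) and x_2* = (x_2/x_1)·x_1*.
Numerically x_2/x_1 = 2.085665, so x_1* = 173/(17.4 + 12·2.085665) = 4.0775.

x_1* = 4.0775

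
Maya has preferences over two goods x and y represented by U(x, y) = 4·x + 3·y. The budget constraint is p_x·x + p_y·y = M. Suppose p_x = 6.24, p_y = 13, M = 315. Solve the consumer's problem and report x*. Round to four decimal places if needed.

x* = 50.4808

Perfect substitutes: compare marginal utility per dollar. 4/p_x vs 3/p_y → 0.641 vs 0.2308.
x gives more utility per dollar, so spend all income on x: x* = M/p_x, y* = 0.
Numerically: x* = 50.4808, y* = 0.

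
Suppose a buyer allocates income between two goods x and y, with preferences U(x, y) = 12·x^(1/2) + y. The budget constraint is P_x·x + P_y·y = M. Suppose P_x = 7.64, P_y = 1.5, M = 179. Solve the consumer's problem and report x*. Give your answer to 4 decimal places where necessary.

x* = 1.3877

Plugging in: x* = (6·1.5/7.64)² = 1.3877.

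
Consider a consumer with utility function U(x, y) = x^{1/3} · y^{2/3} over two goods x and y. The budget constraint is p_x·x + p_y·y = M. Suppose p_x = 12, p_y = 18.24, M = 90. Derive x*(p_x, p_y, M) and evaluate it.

MU_x/MU_y = (1/3·y)/(2/3·x); tangency sets this equal to p_x/p_y.
Rearranging, p_y·y = 2·p_x·x. Substituting into the budget gives p_x·x·(1 + 2) = M.
Demand: x*(p_x,p_y,M) = 1/3·M/p_x and y* = 2/3·M/p_y.
At p_x=12, p_y=18.24, M=90: x* = 1/3·90/12 = 2.5.

x* = 2.5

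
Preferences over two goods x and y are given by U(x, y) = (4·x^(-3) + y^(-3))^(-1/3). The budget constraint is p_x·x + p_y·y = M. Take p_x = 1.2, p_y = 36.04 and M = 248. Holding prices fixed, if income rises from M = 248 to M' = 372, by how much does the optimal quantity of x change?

Δx* = 10.2598

MRS = MU_x/MU_y = 4·(y/x)^(4). Set equal to p_x/p_y.
Solve for the ratio: y/x = [(1/4)·p_x/p_y]^(0.25).
With the ratio pinned down, the budget gives x* = M/(p_x + p_y·(y/x)) and y* = (y/x)·x*.
Numerically y/x = 0.302054, so x* = 248/(1.2 + 36.04·0.302054) = 20.5196.
At M' = 372: x* = 30.7794. Change: 30.7794 − 20.5196 = 10.2598.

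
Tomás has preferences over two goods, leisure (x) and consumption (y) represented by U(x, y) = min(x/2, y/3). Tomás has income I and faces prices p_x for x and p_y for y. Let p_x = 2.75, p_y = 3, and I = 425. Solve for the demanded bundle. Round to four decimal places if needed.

x* = 58.6207, y* = 87.931

Leontief preferences: the optimum is at the kink where x/2 = y/3, i.e. y = (3/2)·x.
Budget: p_x·x + p_y·(3/2)·x = I, so (2·p_x + 3·p_y)·x = 2·I.
Demand: x*(p_x,p_y,I) = 2·I/(2·p_x + 3·p_y), y* = 3·I/(2·p_x + 3·p_y).
Here 2·2.75 + 3·3 = 14.5, giving x* = 58.6207 and y* = 87.931.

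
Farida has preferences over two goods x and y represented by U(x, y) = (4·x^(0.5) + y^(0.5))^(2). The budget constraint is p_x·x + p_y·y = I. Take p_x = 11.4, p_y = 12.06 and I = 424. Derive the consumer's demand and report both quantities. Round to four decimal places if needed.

x* = 35.1182, y* = 1.9612

MRS = MU_x/MU_y = 4·(y/x)^(0.5). Set equal to p_x/p_y.
Hence y/x = ((1/4)·p_x/p_y)^(1/(0.5)), i.e. raised to the 2 power.
Substitute y = (y/x)·x into the budget: x* = I/(p_x + p_y·(y/x)).
Numerically y/x = 0.055846, so x* = 424/(11.4 + 12.06·0.055846) = 35.1182 and y* = 0.055846·35.1182 = 1.9612.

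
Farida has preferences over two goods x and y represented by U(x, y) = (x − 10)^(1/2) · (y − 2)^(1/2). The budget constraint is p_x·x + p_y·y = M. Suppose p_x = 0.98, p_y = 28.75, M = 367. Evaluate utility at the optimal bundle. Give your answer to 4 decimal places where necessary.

V = 28.2309

MRS = (y−2)/(x−10). Tangency with p_x/p_y gives y−2 = (p_x/p_y)·(x−10).
Substituting into the budget: x* = 10 + 0.5·(M − 10·p_x − 2·p_y)/p_x, and y* = 2 + 0.5·(…)/p_y.
Discretionary income = 367 − 10·0.98 − 2·28.75 = 299.7; x* = 10 + 0.5·299.7/0.98 = 162.9082; y* = 2 + 0.5·299.7/28.75 = 7.2122.
Utility at the optimum: U(162.9082, 7.2122) = 28.2309.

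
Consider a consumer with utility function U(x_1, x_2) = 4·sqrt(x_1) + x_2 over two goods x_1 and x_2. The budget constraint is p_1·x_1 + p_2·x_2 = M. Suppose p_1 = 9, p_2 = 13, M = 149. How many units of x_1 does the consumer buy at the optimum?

x_1* = 8.3457

Set MRS = p_1/p_2: 2·x_1^(−1/2) = p_1/p_2.
Solve: √x_1 = 2·p_2/p_1, so x_1*(p_1,p_2) = (2·p_2/p_1)², and x_2* = (M − p_1·x_1*)/p_2.
Plugging in: x_1* = (2·13/9)² = 8.3457.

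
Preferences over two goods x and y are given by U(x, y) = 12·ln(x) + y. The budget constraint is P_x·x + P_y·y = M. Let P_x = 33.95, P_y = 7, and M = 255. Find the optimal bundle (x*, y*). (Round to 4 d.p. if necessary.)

Set MRS = P_x/P_y: (12/x)/1 = P_x/P_y.
So x*(P_x,P_y) = 12·P_y/P_x, independent of income; and y* = (M − 12·P_y)/P_y.
At the given prices: x* = 12·7/33.95 = 2.4742, and y* = 24.4286.

x* = 2.4742, y* = 24.4286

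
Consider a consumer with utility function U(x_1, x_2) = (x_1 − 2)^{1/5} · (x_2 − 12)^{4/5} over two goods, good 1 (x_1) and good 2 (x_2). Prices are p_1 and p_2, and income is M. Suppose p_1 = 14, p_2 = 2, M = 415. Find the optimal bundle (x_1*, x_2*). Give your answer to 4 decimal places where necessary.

x_1* = 7.1857, x_2* = 157.2

This is Cobb-Douglas in (x_1−2, x_2−12): tangency gives 0.2·p_2·(x_2−12) = 0.8·p_1·(x_1−2).
After buying the subsistence bundle (2, 12), a share 0.2 of the remaining income goes to x_1: x_1* = 2 + 0.2·(M − 2p_1 − 12p_2)/p_1.
Discretionary income = 415 − 2·14 − 12·2 = 363; x_1* = 2 + 0.2·363/14 = 7.1857; x_2* = 12 + 0.8·363/2 = 157.2.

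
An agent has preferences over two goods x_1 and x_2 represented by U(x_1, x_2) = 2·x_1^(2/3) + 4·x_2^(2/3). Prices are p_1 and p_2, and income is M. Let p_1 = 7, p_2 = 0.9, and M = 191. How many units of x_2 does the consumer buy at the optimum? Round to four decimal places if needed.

x_2* = 211.7846

MU_x_1 ∝ 2·x_1^(-1/3), MU_x_2 ∝ 4·x_2^(-1/3), so MRS = (1/2)·(x_2/x_1)^(1/3) = p_1/p_2.
Hence x_2/x_1 = (2·p_1/p_2)^(1/(1/3)), i.e. raised to the 3 power.
Substitute x_2 = (x_2/x_1)·x_1 into the budget: x_1* = M/(p_1 + p_2·(x_2/x_1)).
Numerically x_2/x_1 = 3764.060357, so x_1* = 191/(7 + 0.9·3764.060357) = 0.0563 and x_2* = 3764.060357·0.0563 = 211.7846.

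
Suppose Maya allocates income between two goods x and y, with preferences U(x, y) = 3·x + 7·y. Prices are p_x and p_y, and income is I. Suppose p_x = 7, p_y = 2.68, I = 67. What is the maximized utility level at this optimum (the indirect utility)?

V = 175

y gives more utility per dollar, so spend all income on y: y* = I/p_y, x* = 0.
Numerically: x* = 0, y* = 25.
Utility at the optimum: U(0, 25) = 175.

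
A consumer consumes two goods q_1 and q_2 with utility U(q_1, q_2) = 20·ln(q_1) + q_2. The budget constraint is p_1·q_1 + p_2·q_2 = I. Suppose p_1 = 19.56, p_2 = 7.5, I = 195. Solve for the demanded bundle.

MU_q_1 = 20/q_1, MU_q_2 = 1. Tangency: 20/q_1 = p_1/p_2.
So q_1*(p_1,p_2) = 20·p_2/p_1, independent of income; and q_2* = (I − 20·p_2)/p_2.
At the given prices: q_1* = 20·7.5/19.56 = 7.6687, and q_2* = 6.

q_1* = 7.6687, q_2* = 6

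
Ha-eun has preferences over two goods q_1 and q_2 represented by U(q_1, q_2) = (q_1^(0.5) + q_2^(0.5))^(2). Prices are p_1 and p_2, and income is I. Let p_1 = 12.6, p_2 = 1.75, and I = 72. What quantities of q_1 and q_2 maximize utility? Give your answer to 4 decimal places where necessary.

q_1* = 0.6969, q_2* = 36.1254

From the CES first-order condition, (q_2/q_1)^(0.5) = p_1/p_2.
Hence q_2/q_1 = (p_1/p_2)^(1/(0.5)), i.e. raised to the 2 power.
With the ratio pinned down, the budget gives q_1* = I/(p_1 + p_2·(q_2/q_1)) and q_2* = (q_2/q_1)·q_1*.
Numerically q_2/q_1 = 51.84, so q_1* = 72/(12.6 + 1.75·51.84) = 0.6969 and q_2* = 51.84·0.6969 = 36.1254.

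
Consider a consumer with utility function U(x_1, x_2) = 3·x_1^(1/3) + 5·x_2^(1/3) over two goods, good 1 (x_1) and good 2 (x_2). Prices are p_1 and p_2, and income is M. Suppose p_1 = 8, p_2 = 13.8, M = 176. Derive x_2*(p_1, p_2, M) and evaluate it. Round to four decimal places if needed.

x_2* = 7.9195

MU_x_1 ∝ 3·x_1^(-2/3), MU_x_2 ∝ 5·x_2^(-2/3), so MRS = (3/5)·(x_2/x_1)^(2/3) = p_1/p_2.
Solve for the ratio: x_2/x_1 = [(5/3)·p_1/p_2]^(1.5).
With the ratio pinned down, the budget gives x_1* = M/(p_1 + p_2·(x_2/x_1)) and x_2* = (x_2/x_1)·x_1*.
Numerically x_2/x_1 = 0.949707, so x_1* = 176/(8 + 13.8·0.949707) = 8.3389 and x_2* = 0.949707·8.3389 = 7.9195.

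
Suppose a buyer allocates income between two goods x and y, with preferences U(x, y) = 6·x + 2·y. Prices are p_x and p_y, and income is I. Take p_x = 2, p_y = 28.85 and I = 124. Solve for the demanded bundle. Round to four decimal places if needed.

Perfect substitutes: compare marginal utility per dollar. 6/p_x vs 2/p_y → 3 vs 0.0693.
x gives more utility per dollar, so spend all income on x: x* = I/p_x, y* = 0.
Numerically: x* = 62, y* = 0.

x* = 62, y* = 0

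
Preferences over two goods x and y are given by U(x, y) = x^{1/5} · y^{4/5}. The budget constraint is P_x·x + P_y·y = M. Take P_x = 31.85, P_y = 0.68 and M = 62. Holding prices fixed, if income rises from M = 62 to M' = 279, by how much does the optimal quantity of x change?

At P_x=31.85, P_y=0.68, M=62: x* = 0.2·62/31.85 = 0.3893.
At M' = 279: x* = 1.752. Change: 1.752 − 0.3893 = 1.3626.

Δx* = 1.3626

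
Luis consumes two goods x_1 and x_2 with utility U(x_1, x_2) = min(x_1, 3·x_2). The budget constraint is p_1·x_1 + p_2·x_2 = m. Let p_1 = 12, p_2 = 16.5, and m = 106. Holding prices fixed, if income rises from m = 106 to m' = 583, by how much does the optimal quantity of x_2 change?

With perfect complements, no substitution: consume in ratio x_1:x_2 = 3:1.
Budget: p_1·x_1 + p_2·(1/3)·x_1 = m, so (3·p_1 + p_2)·x_1 = 3·m.
Demand: x_1*(p_1,p_2,m) = 3·m/(3·p_1 + p_2), x_2* = m/(3·p_1 + p_2).
Here 3·12 + 16.5 = 52.5, giving x_2* = 2.019.
At m' = 583: x_2* = 11.1048. Change: 11.1048 − 2.019 = 9.0857.

Δx_2* = 9.0857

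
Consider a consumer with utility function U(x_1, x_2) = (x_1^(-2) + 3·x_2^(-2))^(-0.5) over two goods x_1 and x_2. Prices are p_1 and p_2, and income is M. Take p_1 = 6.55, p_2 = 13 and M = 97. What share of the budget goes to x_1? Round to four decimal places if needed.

share on x_1 = 0.3051

From the CES first-order condition, (1/3)·(x_2/x_1)^(3) = p_1/p_2.
Solve for the ratio: x_2/x_1 = [3·p_1/p_2]^(1/3).
With the ratio pinned down, the budget gives x_1* = M/(p_1 + p_2·(x_2/x_1)) and x_2* = (x_2/x_1)·x_1*.
Numerically x_2/x_1 = 1.147642, so x_1* = 97/(6.55 + 13·1.147642) = 4.5181 and x_2* = 1.147642·4.5181 = 5.1851.
Expenditure on x_1: 6.55·4.5181 = 29.5934; share = 0.3051.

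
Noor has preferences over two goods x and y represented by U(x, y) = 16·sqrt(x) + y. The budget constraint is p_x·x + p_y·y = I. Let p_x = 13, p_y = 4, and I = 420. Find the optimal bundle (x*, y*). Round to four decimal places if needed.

MU_x = 8/√x, MU_y = 1. Tangency: 8/√x = p_x/p_y.
Thus x* = (8·p_y/p_x)² — independent of I — with the rest of income spent on y.
Plugging in: x* = (8·4/13)² = 6.0592, y* = 85.3077.

x* = 6.0592, y* = 85.3077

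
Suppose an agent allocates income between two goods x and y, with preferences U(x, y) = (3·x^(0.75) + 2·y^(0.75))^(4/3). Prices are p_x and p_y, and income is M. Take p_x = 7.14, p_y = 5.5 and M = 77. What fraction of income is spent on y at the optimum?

share on y = 0.3018

Numerically y/x = 0.561018, so x* = 77/(7.14 + 5.5·0.561018) = 7.5301 and y* = 0.561018·7.5301 = 4.2245.
Expenditure on y: 5.5·4.2245 = 23.2349; share = 0.3018.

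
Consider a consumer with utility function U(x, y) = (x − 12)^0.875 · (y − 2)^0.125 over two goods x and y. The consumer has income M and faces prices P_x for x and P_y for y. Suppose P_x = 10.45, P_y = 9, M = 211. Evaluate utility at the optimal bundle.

This is Cobb-Douglas in (x−12, y−2): tangency gives 0.875·P_y·(y−2) = 0.125·P_x·(x−12).
Substituting into the budget: x* = 12 + 0.875·(M − 12·P_x − 2·P_y)/P_x, and y* = 2 + 0.125·(…)/P_y.
Discretionary income = 211 − 12·10.45 − 2·9 = 67.6; x* = 12 + 0.875·67.6/10.45 = 17.6603; y* = 2 + 0.125·67.6/9 = 2.9389.
Utility at the optimum: U(17.6603, 2.9389) = 4.5218.

V = 4.5218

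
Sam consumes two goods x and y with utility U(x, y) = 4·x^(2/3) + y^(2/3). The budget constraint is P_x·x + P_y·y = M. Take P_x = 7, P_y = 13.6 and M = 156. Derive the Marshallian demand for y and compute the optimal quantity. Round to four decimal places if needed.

MRS = MU_x/MU_y = 4·(y/x)^(1/3). Set equal to P_x/P_y.
Hence y/x = ((1/4)·P_x/P_y)^(1/(1/3)), i.e. raised to the 3 power.
Substitute y = (y/x)·x into the budget: x* = M/(P_x + P_y·(y/x)).
Numerically y/x = 0.002131, so x* = 156/(7 + 13.6·0.002131) = 22.1938 and y* = 0.002131·22.1938 = 0.0473.

y* = 0.0473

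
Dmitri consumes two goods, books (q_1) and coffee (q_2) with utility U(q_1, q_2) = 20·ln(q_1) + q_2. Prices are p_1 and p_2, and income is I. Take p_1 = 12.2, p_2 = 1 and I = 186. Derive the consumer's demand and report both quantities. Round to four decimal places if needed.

Set MRS = p_1/p_2: (20/q_1)/1 = p_1/p_2.
So q_1*(p_1,p_2) = 20·p_2/p_1, independent of income; and q_2* = (I − 20·p_2)/p_2.
At the given prices: q_1* = 20·1/12.2 = 1.6393, and q_2* = 166.

q_1* = 1.6393, q_2* = 166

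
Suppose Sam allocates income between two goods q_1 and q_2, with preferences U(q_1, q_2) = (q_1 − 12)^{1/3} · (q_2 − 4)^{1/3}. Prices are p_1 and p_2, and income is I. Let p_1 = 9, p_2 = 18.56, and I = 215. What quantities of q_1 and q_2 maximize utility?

q_1* = 13.82, q_2* = 4.8825

Substituting into the budget: q_1* = 12 + 0.5·(I − 12·p_1 − 4·p_2)/p_1, and q_2* = 4 + 0.5·(…)/p_2.
Discretionary income = 215 − 12·9 − 4·18.56 = 32.76; q_1* = 12 + 0.5·32.76/9 = 13.82; q_2* = 4 + 0.5·32.76/18.56 = 4.8825.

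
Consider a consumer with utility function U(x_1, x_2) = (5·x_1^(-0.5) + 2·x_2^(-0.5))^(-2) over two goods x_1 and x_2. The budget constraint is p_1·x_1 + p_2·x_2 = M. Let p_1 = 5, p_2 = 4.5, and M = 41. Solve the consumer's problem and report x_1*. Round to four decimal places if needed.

With the ratio pinned down, the budget gives x_1* = M/(p_1 + p_2·(x_2/x_1)) and x_2* = (x_2/x_1)·x_1*.
Numerically x_2/x_1 = 0.582387, so x_1* = 41/(5 + 4.5·0.582387) = 5.3801.

x_1* = 5.3801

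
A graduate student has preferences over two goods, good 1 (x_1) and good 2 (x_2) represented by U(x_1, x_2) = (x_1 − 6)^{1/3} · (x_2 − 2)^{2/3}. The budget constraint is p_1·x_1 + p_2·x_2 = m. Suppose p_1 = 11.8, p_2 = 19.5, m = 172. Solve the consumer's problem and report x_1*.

x_1* = 7.7571

This is Cobb-Douglas in (x_1−6, x_2−2): tangency gives 1/3·p_2·(x_2−2) = 2/3·p_1·(x_1−6).
Substituting into the budget: x_1* = 6 + 1/3·(m − 6·p_1 − 2·p_2)/p_1, and x_2* = 2 + 2/3·(…)/p_2.
Discretionary income = 172 − 6·11.8 − 2·19.5 = 62.2; x_1* = 6 + 1/3·62.2/11.8 = 7.7571.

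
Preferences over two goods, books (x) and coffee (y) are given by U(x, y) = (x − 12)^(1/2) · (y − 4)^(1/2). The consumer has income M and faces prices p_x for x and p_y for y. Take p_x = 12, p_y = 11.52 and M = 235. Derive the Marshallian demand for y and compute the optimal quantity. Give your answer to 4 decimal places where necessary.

y* = 5.9497

MRS = (y−4)/(x−12). Tangency with p_x/p_y gives y−4 = (p_x/p_y)·(x−12).
After buying the subsistence bundle (12, 4), a share 0.5 of the remaining income goes to x: x* = 12 + 0.5·(M − 12p_x − 4p_y)/p_x.
Discretionary income = 235 − 12·12 − 4·11.52 = 44.92; y* = 4 + 0.5·44.92/11.52 = 5.9497.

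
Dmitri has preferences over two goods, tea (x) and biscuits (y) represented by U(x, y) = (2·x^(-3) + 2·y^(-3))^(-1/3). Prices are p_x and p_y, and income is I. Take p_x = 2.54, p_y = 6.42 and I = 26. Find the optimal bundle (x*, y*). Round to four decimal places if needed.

x* = 3.4069, y* = 2.702

MRS = MU_x/MU_y = (y/x)^(4). Set equal to p_x/p_y.
Hence y/x = (p_x/p_y)^(1/(4)), i.e. raised to the 0.25 power.
With the ratio pinned down, the budget gives x* = I/(p_x + p_y·(y/x)) and y* = (y/x)·x*.
Numerically y/x = 0.793094, so x* = 26/(2.54 + 6.42·0.793094) = 3.4069 and y* = 0.793094·3.4069 = 2.702.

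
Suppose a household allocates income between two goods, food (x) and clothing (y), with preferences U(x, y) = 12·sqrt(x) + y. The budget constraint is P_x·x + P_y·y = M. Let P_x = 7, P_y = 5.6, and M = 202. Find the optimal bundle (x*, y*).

x* = 23.04, y* = 7.2714

MU_x = 6/√x, MU_y = 1. Tangency: 6/√x = P_x/P_y.
Solve: √x = 6·P_y/P_x, so x*(P_x,P_y) = (6·P_y/P_x)², and y* = (M − P_x·x*)/P_y.
Plugging in: x* = (6·5.6/7)² = 23.04, y* = 7.2714.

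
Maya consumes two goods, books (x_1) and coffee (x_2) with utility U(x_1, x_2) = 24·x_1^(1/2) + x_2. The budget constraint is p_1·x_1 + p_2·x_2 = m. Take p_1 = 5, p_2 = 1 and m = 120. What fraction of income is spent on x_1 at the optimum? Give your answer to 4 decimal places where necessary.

Solve: √x_1 = 12·p_2/p_1, so x_1*(p_1,p_2) = (12·p_2/p_1)², and x_2* = (m − p_1·x_1*)/p_2.
Plugging in: x_1* = (12·1/5)² = 5.76, x_2* = 91.2.
Expenditure on x_1: 5·5.76 = 28.8; share = 0.24.

share on x_1 = 0.24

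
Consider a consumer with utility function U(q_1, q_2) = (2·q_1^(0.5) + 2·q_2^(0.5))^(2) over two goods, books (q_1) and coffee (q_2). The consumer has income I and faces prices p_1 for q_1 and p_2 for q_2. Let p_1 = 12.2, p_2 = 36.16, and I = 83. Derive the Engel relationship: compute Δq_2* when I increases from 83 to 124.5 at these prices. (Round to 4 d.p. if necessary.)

Δq_2* = 0.2895

MU_q_1 ∝ 2·q_1^(-0.5), MU_q_2 ∝ 2·q_2^(-0.5), so MRS = (q_2/q_1)^(0.5) = p_1/p_2.
Hence q_2/q_1 = (p_1/p_2)^(1/(0.5)), i.e. raised to the 2 power.
Substitute q_2 = (q_2/q_1)·q_1 into the budget: q_1* = I/(p_1 + p_2·(q_2/q_1)).
Numerically q_2/q_1 = 0.113832, so q_1* = 83/(12.2 + 36.16·0.113832) = 5.087 and q_2* = 0.113832·5.087 = 0.5791.
At I' = 124.5: q_2* = 0.8686. Change: 0.8686 − 0.5791 = 0.2895.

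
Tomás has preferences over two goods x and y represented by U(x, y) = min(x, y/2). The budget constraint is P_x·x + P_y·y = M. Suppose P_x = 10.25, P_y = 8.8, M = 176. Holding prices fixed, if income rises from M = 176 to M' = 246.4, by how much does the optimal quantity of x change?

Here 10.25 + 2·8.8 = 27.85, giving x* = 6.3196.
At M' = 246.4: x* = 8.8474. Change: 8.8474 − 6.3196 = 2.5278.

Δx* = 2.5278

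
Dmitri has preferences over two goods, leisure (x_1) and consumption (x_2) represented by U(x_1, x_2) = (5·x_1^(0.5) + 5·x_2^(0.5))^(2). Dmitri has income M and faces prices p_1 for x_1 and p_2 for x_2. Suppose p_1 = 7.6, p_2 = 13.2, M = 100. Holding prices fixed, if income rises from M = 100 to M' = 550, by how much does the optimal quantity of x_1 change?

Numerically x_2/x_1 = 0.331497, so x_1* = 100/(7.6 + 13.2·0.331497) = 8.3502.
At M' = 550: x_1* = 45.9261. Change: 45.9261 − 8.3502 = 37.5759.

Δx_1* = 37.5759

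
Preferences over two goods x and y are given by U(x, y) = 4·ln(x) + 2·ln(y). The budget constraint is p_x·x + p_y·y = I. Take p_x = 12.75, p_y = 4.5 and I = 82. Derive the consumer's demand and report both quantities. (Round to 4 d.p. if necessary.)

MU_x/MU_y = (4·y)/(2·x); tangency sets this equal to p_x/p_y.
So 4·p_y·y = 2·p_x·x; combined with the budget, a share 2/3 of income goes to x.
Demand: x*(p_x,p_y,I) = 2/3·I/p_x and y* = 1/3·I/p_y.
At p_x=12.75, p_y=4.5, I=82: x* = 2/3·82/12.75 = 4.2876, y* = 6.0741.

x* = 4.2876, y* = 6.0741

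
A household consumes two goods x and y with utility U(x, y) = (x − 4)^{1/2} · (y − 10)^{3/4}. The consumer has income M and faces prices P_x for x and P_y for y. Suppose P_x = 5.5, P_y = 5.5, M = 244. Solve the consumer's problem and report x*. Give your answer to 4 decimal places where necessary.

After buying the subsistence bundle (4, 10), a share 0.4 of the remaining income goes to x: x* = 4 + 0.4·(M − 4P_x − 10P_y)/P_x.
Discretionary income = 244 − 4·5.5 − 10·5.5 = 167; x* = 4 + 0.4·167/5.5 = 16.1455.

x* = 16.1455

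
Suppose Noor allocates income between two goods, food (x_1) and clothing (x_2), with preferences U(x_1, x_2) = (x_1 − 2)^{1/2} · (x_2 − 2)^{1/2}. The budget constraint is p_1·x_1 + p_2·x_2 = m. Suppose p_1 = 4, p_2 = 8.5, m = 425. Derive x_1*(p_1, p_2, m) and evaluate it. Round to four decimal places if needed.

x_1* = 52

Substituting into the budget: x_1* = 2 + 0.5·(m − 2·p_1 − 2·p_2)/p_1, and x_2* = 2 + 0.5·(…)/p_2.
Discretionary income = 425 − 2·4 − 2·8.5 = 400; x_1* = 2 + 0.5·400/4 = 52.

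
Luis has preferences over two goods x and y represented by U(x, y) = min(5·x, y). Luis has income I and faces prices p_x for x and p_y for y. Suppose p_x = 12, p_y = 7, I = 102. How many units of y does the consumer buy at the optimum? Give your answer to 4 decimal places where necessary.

y* = 10.8511

Leontief preferences: the optimum is at the kink where x/1 = y/5, i.e. y = 5·x.
Budget: p_x·x + p_y·5·x = I, so (p_x + 5·p_y)·x = I.
Demand: x*(p_x,p_y,I) = I/(p_x + 5·p_y), y* = 5·I/(p_x + 5·p_y).
Here 12 + 5·7 = 47, giving y* = 10.8511.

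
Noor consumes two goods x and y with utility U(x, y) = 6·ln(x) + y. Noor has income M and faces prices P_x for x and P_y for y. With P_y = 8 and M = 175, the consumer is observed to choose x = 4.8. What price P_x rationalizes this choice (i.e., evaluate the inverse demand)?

P_x = 10

Set MRS = P_x/P_y: (6/x)/1 = P_x/P_y.
So x*(P_x,P_y) = 6·P_y/P_x, independent of income; and y* = (M − 6·P_y)/P_y.
Set x* = 4.8 in the demand function and solve for P_x: P_x = 10.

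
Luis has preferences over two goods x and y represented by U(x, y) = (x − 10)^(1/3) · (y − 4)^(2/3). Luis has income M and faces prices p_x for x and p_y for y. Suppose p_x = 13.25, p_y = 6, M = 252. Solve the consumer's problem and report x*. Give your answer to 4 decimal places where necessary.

Let x' = x−10, y' = y−4. MRS = (1/2)·y'/x' = p_x/p_y.
Substituting into the budget: x* = 10 + 1/3·(M − 10·p_x − 4·p_y)/p_x, and y* = 4 + 2/3·(…)/p_y.
Discretionary income = 252 − 10·13.25 − 4·6 = 95.5; x* = 10 + 1/3·95.5/13.25 = 12.4025.

x* = 12.4025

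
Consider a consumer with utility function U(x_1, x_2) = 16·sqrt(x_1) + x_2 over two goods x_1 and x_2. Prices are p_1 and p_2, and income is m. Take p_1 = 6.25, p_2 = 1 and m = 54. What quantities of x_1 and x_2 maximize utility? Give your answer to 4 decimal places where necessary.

MU_x_1 = 8/√x_1, MU_x_2 = 1. Tangency: 8/√x_1 = p_1/p_2.
Thus x_1* = (8·p_2/p_1)² — independent of m — with the rest of income spent on x_2.
Plugging in: x_1* = (8·1/6.25)² = 1.6384, x_2* = 43.76.

x_1* = 1.6384, x_2* = 43.76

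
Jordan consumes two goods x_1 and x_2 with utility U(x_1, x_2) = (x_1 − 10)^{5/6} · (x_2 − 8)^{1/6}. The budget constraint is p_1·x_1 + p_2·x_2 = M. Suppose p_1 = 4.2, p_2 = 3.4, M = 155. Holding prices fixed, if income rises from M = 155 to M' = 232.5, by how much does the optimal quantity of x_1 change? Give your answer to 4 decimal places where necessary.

Δx_1* = 15.377

MRS = 5·(x_2−8)/(x_1−10). Tangency with p_1/p_2 gives x_2−8 = (1/5)·(p_1/p_2)·(x_1−10).
Substituting into the budget: x_1* = 10 + 5/6·(M − 10·p_1 − 8·p_2)/p_1, and x_2* = 8 + 1/6·(…)/p_2.
Discretionary income = 155 − 10·4.2 − 8·3.4 = 85.8; x_1* = 10 + 5/6·85.8/4.2 = 27.0238.
At M' = 232.5: x_1* = 42.4008. Change: 42.4008 − 27.0238 = 15.377.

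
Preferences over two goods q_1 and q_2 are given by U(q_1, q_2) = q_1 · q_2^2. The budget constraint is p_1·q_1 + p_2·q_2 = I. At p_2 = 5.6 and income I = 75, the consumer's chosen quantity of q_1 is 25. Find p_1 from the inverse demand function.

The MRS is (1/2)·q_2/q_1. Set MRS = p_1/p_2.
So p_2·q_2 = 2·p_1·q_1; combined with the budget, a share 1/3 of income goes to q_1.
Demand: q_1*(p_1,p_2,I) = 1/3·I/p_1 and q_2* = 2/3·I/p_2.
Set q_1* = 25 in the demand function and solve for p_1: p_1 = 1.

p_1 = 1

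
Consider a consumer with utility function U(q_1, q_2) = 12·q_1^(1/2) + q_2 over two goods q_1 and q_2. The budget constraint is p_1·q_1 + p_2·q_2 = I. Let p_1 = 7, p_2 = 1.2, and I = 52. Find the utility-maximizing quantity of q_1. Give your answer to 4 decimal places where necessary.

q_1* = 1.058

Set MRS = p_1/p_2: 6·q_1^(−1/2) = p_1/p_2.
Solve: √q_1 = 6·p_2/p_1, so q_1*(p_1,p_2) = (6·p_2/p_1)², and q_2* = (I − p_1·q_1*)/p_2.
Plugging in: q_1* = (6·1.2/7)² = 1.058.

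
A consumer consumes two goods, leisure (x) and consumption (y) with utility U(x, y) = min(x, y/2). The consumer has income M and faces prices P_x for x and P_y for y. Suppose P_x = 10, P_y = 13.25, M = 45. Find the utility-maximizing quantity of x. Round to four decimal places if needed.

x* = 1.2329

Leontief preferences: the optimum is at the kink where x/1 = y/2, i.e. y = 2·x.
Budget: P_x·x + P_y·2·x = M, so (P_x + 2·P_y)·x = M.
Demand: x*(P_x,P_y,M) = M/(P_x + 2·P_y), y* = 2·M/(P_x + 2·P_y).
Here 10 + 2·13.25 = 36.5, giving x* = 1.2329.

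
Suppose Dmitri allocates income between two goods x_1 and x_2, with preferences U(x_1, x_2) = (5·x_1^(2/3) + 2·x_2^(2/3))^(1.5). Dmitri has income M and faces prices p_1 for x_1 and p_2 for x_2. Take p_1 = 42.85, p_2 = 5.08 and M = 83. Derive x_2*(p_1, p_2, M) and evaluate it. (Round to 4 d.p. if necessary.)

Substitute x_2 = (x_2/x_1)·x_1 into the budget: x_1* = M/(p_1 + p_2·(x_2/x_1)).
Numerically x_2/x_1 = 38.409735, so x_1* = 83/(42.85 + 5.08·38.409735) = 0.3488 and x_2* = 38.409735·0.3488 = 13.3966.

x_2* = 13.3966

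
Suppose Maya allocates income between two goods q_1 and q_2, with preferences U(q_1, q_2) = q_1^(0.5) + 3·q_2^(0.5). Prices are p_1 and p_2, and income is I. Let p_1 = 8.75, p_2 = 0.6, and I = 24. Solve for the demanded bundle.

q_1* = 0.0207, q_2* = 39.6975

MRS = MU_q_1/MU_q_2 = (1/3)·(q_2/q_1)^(0.5). Set equal to p_1/p_2.
Hence q_2/q_1 = (3·p_1/p_2)^(1/(0.5)), i.e. raised to the 2 power.
With the ratio pinned down, the budget gives q_1* = I/(p_1 + p_2·(q_2/q_1)) and q_2* = (q_2/q_1)·q_1*.
Numerically q_2/q_1 = 1914.0625, so q_1* = 24/(8.75 + 0.6·1914.0625) = 0.0207 and q_2* = 1914.0625·0.0207 = 39.6975.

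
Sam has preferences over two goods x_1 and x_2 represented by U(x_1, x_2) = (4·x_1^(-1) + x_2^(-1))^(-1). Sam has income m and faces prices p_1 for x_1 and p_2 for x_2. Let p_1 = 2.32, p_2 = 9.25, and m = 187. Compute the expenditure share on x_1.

From the CES first-order condition, 4·(x_2/x_1)^(2) = p_1/p_2.
Solve for the ratio: x_2/x_1 = [(1/4)·p_1/p_2]^(0.5).
Substitute x_2 = (x_2/x_1)·x_1 into the budget: x_1* = m/(p_1 + p_2·(x_2/x_1)).
Numerically x_2/x_1 = 0.250405, so x_1* = 187/(2.32 + 9.25·0.250405) = 40.3343 and x_2* = 0.250405·40.3343 = 10.0999.
Expenditure on x_1: 2.32·40.3343 = 93.5757; share = 0.5004.

share on x_1 = 0.5004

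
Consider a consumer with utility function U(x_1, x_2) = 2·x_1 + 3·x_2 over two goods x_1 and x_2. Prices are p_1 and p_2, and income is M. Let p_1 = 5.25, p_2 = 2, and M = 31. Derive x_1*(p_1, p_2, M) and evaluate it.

x_1* = 0

Numerically: x_1* = 0, x_2* = 15.5.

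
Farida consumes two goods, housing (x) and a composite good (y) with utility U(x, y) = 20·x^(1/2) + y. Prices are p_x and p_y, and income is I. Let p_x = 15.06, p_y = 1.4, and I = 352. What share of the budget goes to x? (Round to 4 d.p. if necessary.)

share on x = 0.037

Utility is quasi-linear in y; the FOC for x is 10/√x = p_x/p_y.
Solve: √x = 10·p_y/p_x, so x*(p_x,p_y) = (10·p_y/p_x)², and y* = (I − p_x·x*)/p_y.
Plugging in: x* = (10·1.4/15.06)² = 0.8642, y* = 242.1324.
Expenditure on x: 15.06·0.8642 = 13.0146; share = 0.037.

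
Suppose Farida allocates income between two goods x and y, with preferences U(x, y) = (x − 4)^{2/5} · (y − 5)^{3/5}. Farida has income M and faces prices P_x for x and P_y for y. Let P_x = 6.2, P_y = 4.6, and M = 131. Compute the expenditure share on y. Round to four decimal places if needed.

share on y = 0.5566

MRS = (2/3)·(y−5)/(x−4). Tangency with P_x/P_y gives y−5 = (3/2)·(P_x/P_y)·(x−4).
After buying the subsistence bundle (4, 5), a share 0.4 of the remaining income goes to x: x* = 4 + 0.4·(M − 4P_x − 5P_y)/P_x.
Discretionary income = 131 − 4·6.2 − 5·4.6 = 83.2; x* = 4 + 0.4·83.2/6.2 = 9.3677; y* = 5 + 0.6·83.2/4.6 = 15.8522.
Expenditure on y: 4.6·15.8522 = 72.92; share = 0.5566.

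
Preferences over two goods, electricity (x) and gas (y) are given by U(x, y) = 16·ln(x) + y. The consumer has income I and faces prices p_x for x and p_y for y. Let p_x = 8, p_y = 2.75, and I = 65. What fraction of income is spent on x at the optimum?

share on x = 0.6769

At the given prices: x* = 16·2.75/8 = 5.5, and y* = 7.6364.
Expenditure on x: 8·5.5 = 44; share = 0.6769.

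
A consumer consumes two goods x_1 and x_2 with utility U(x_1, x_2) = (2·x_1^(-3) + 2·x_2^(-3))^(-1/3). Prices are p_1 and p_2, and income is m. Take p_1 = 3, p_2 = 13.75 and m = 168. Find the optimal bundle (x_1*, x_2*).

MRS = MU_x_1/MU_x_2 = (x_2/x_1)^(4). Set equal to p_1/p_2.
Hence x_2/x_1 = (p_1/p_2)^(1/(4)), i.e. raised to the 0.25 power.
Substitute x_2 = (x_2/x_1)·x_1 into the budget: x_1* = m/(p_1 + p_2·(x_2/x_1)).
Numerically x_2/x_1 = 0.683447, so x_1* = 168/(3 + 13.75·0.683447) = 13.5512 and x_2* = 0.683447·13.5512 = 9.2615.

x_1* = 13.5512, x_2* = 9.2615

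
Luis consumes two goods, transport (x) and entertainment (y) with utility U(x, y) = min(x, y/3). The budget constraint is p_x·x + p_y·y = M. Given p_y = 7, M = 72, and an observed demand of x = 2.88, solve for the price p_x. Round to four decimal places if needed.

Leontief preferences: the optimum is at the kink where x/1 = y/3, i.e. y = 3·x.
Budget: p_x·x + p_y·3·x = M, so (p_x + 3·p_y)·x = M.
Demand: x*(p_x,p_y,M) = M/(p_x + 3·p_y), y* = 3·M/(p_x + 3·p_y).
Set x* = 2.88 in the demand function and solve for p_x: p_x = 4.

p_x = 4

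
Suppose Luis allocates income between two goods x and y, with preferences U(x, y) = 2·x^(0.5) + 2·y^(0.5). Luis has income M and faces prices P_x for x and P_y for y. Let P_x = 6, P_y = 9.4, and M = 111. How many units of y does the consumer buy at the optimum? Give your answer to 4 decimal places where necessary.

Numerically y/x = 0.407424, so x* = 111/(6 + 9.4·0.407424) = 11.2922 and y* = 0.407424·11.2922 = 4.6007.

y* = 4.6007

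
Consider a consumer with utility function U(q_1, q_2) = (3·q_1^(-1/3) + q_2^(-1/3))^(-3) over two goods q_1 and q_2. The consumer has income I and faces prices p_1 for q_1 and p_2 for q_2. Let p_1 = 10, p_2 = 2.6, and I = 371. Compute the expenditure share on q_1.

share on q_1 = 0.7615

MU_q_1 ∝ 3·q_1^(-4/3), MU_q_2 ∝ q_2^(-4/3), so MRS = 3·(q_2/q_1)^(4/3) = p_1/p_2.
Hence q_2/q_1 = ((1/3)·p_1/p_2)^(1/(4/3)), i.e. raised to the 0.75 power.
With the ratio pinned down, the budget gives q_1* = I/(p_1 + p_2·(q_2/q_1)) and q_2* = (q_2/q_1)·q_1*.
Numerically q_2/q_1 = 1.204839, so q_1* = 371/(10 + 2.6·1.204839) = 28.2503 and q_2* = 1.204839·28.2503 = 34.0371.
Expenditure on q_1: 10·28.2503 = 282.5035; share = 0.7615.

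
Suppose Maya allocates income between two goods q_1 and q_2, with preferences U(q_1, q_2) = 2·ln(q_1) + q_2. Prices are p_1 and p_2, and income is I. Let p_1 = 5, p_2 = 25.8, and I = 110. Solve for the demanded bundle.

q_1* = 10.32, q_2* = 2.2636

Set MRS = p_1/p_2: (2/q_1)/1 = p_1/p_2.
So q_1*(p_1,p_2) = 2·p_2/p_1, independent of income; and q_2* = (I − 2·p_2)/p_2.
At the given prices: q_1* = 2·25.8/5 = 10.32, and q_2* = 2.2636.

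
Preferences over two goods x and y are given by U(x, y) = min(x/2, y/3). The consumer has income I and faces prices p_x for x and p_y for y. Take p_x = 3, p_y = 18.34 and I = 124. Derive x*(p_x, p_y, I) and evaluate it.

With perfect complements, no substitution: consume in ratio x:y = 2:3.
Budget: p_x·x + p_y·(3/2)·x = I, so (2·p_x + 3·p_y)·x = 2·I.
Demand: x*(p_x,p_y,I) = 2·I/(2·p_x + 3·p_y), y* = 3·I/(2·p_x + 3·p_y).
Here 2·3 + 3·18.34 = 61.02, giving x* = 4.0642.

x* = 4.0642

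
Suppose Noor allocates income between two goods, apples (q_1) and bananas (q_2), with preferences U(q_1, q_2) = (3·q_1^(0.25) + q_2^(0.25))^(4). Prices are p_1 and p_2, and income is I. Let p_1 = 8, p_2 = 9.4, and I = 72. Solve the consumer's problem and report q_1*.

MU_q_1 ∝ 3·q_1^(-0.75), MU_q_2 ∝ q_2^(-0.75), so MRS = 3·(q_2/q_1)^(0.75) = p_1/p_2.
Solve for the ratio: q_2/q_1 = [(1/3)·p_1/p_2]^(4/3).
Substitute q_2 = (q_2/q_1)·q_1 into the budget: q_1* = I/(p_1 + p_2·(q_2/q_1)).
Numerically q_2/q_1 = 0.186404, so q_1* = 72/(8 + 9.4·0.186404) = 7.383.

q_1* = 7.383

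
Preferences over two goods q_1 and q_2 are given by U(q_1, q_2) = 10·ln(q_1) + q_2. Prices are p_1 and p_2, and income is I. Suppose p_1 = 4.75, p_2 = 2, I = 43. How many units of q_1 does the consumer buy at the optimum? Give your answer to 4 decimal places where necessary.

MU_q_1 = 10/q_1, MU_q_2 = 1. Tangency: 10/q_1 = p_1/p_2.
So q_1*(p_1,p_2) = 10·p_2/p_1, independent of income; and q_2* = (I − 10·p_2)/p_2.
At the given prices: q_1* = 10·2/4.75 = 4.2105.

q_1* = 4.2105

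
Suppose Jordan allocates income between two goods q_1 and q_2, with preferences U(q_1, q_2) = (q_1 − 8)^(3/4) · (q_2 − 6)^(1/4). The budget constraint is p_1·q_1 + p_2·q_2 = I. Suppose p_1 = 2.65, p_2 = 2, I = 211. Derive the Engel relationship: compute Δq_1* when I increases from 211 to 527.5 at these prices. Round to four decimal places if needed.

Δq_1* = 89.5755

After buying the subsistence bundle (8, 6), a share 0.75 of the remaining income goes to q_1: q_1* = 8 + 0.75·(I − 8p_1 − 6p_2)/p_1.
Discretionary income = 211 − 8·2.65 − 6·2 = 177.8; q_1* = 8 + 0.75·177.8/2.65 = 58.3208.
At I' = 527.5: q_1* = 147.8962. Change: 147.8962 − 58.3208 = 89.5755.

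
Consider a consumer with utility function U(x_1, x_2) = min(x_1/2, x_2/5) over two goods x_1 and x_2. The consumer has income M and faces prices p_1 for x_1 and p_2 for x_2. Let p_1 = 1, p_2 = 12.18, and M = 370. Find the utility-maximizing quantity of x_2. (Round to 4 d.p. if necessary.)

x_2* = 29.4118

Demand: x_1*(p_1,p_2,M) = 2·M/(2·p_1 + 5·p_2), x_2* = 5·M/(2·p_1 + 5·p_2).
Here 2·1 + 5·12.18 = 62.9, giving x_2* = 29.4118.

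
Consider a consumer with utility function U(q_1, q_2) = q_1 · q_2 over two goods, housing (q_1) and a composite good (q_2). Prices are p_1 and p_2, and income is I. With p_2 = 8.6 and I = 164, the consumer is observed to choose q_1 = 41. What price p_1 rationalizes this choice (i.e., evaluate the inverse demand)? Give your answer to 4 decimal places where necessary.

The MRS is q_2/q_1. Set MRS = p_1/p_2.
Rearranging, p_2·q_2 = p_1·q_1. Substituting into the budget gives p_1·q_1·(1 + 1) = I.
Demand: q_1*(p_1,p_2,I) = 0.5·I/p_1 and q_2* = 0.5·I/p_2.
Set q_1* = 41 in the demand function and solve for p_1: p_1 = 2.

p_1 = 2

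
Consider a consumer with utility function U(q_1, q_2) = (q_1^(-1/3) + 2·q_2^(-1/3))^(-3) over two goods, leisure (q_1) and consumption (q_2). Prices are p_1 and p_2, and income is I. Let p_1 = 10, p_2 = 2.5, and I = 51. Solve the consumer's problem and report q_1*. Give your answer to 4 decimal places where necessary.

q_1* = 2.3296

From the CES first-order condition, (1/2)·(q_2/q_1)^(4/3) = p_1/p_2.
Solve for the ratio: q_2/q_1 = [2·p_1/p_2]^(0.75).
Substitute q_2 = (q_2/q_1)·q_1 into the budget: q_1* = I/(p_1 + p_2·(q_2/q_1)).
Numerically q_2/q_1 = 4.756828, so q_1* = 51/(10 + 2.5·4.756828) = 2.3296.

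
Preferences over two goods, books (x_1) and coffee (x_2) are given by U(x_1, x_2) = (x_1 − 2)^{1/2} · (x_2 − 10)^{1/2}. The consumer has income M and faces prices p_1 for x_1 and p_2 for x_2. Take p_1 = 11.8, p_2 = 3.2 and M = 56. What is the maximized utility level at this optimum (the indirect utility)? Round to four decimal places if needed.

This is Cobb-Douglas in (x_1−2, x_2−10): tangency gives 0.5·p_2·(x_2−10) = 0.5·p_1·(x_1−2).
Substituting into the budget: x_1* = 2 + 0.5·(M − 2·p_1 − 10·p_2)/p_1, and x_2* = 10 + 0.5·(…)/p_2.
Discretionary income = 56 − 2·11.8 − 10·3.2 = 0.4; x_1* = 2 + 0.5·0.4/11.8 = 2.0169; x_2* = 10 + 0.5·0.4/3.2 = 10.0625.
Utility at the optimum: U(2.0169, 10.0625) = 0.0325.

V = 0.0325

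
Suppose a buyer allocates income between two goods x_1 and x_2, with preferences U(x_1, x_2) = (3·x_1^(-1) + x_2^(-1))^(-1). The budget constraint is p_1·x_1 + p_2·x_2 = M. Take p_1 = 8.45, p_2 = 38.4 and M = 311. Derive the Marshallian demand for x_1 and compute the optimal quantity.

x_1* = 16.4987

Substitute x_2 = (x_2/x_1)·x_1 into the budget: x_1* = M/(p_1 + p_2·(x_2/x_1)).
Numerically x_2/x_1 = 0.270833, so x_1* = 311/(8.45 + 38.4·0.270833) = 16.4987.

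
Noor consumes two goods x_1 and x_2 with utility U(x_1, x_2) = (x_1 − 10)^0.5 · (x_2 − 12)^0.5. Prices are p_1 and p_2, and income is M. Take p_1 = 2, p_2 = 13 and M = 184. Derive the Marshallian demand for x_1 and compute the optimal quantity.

MRS = (x_2−12)/(x_1−10). Tangency with p_1/p_2 gives x_2−12 = (p_1/p_2)·(x_1−10).
After buying the subsistence bundle (10, 12), a share 0.5 of the remaining income goes to x_1: x_1* = 10 + 0.5·(M − 10p_1 − 12p_2)/p_1.
Discretionary income = 184 − 10·2 − 12·13 = 8; x_1* = 10 + 0.5·8/2 = 12.

x_1* = 12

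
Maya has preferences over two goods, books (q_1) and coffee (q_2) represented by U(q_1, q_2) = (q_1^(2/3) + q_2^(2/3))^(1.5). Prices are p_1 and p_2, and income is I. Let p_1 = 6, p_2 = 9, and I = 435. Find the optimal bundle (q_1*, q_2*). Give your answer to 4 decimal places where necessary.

MRS = MU_q_1/MU_q_2 = (q_2/q_1)^(1/3). Set equal to p_1/p_2.
Hence q_2/q_1 = (p_1/p_2)^(1/(1/3)), i.e. raised to the 3 power.
With the ratio pinned down, the budget gives q_1* = I/(p_1 + p_2·(q_2/q_1)) and q_2* = (q_2/q_1)·q_1*.
Numerically q_2/q_1 = 0.296296, so q_1* = 435/(6 + 9·0.296296) = 50.1923 and q_2* = 0.296296·50.1923 = 14.8718.

q_1* = 50.1923, q_2* = 14.8718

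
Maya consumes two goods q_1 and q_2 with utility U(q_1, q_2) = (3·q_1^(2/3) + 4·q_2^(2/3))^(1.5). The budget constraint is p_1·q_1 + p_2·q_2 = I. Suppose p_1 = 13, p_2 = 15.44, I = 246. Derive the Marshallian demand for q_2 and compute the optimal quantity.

MRS = MU_q_1/MU_q_2 = (3/4)·(q_2/q_1)^(1/3). Set equal to p_1/p_2.
Hence q_2/q_1 = ((4/3)·p_1/p_2)^(1/(1/3)), i.e. raised to the 3 power.
With the ratio pinned down, the budget gives q_1* = I/(p_1 + p_2·(q_2/q_1)) and q_2* = (q_2/q_1)·q_1*.
Numerically q_2/q_1 = 1.41483, so q_1* = 246/(13 + 15.44·1.41483) = 7.0598 and q_2* = 1.41483·7.0598 = 9.9885.

q_2* = 9.9885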